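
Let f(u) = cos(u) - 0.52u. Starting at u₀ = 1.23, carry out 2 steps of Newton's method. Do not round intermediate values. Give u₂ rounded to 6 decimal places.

Newton update: u ← u − f(u)/f'(u).
f'(u) = -sin(u) - 0.52
u_0 = 1.230000: f = -0.305362, f' = -1.462489 → u_1 = 1.230000 - (-0.305362)/(-1.462489) = 1.021204
u_1 = 1.021204: f = -0.008686, f' = -1.372737 → u_2 = 1.021204 - (-0.008686)/(-1.372737) = 1.014876

1.014876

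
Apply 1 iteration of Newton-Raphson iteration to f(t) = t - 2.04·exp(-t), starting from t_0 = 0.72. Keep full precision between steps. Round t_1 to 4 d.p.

0.8570

f'(t) = 1 + 2.04·exp(-t)
t_0 = 0.720000: f = -0.272975, f' = 1.992975 → t_1 = 0.720000 - (-0.272975)/(1.992975) = 0.856968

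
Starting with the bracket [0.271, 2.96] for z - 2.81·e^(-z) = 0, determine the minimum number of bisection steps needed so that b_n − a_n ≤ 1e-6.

22

Initial width b − a = 2.96 − 0.271 = 2.689000.
After n steps the width is (b−a)/2^n; need (b−a)/2^n ≤ 1e-6.
So n ≥ log₂(2.689000/1e-6) = log₂(2689000.0000) ≈ 21.3586.
Hence n = 22.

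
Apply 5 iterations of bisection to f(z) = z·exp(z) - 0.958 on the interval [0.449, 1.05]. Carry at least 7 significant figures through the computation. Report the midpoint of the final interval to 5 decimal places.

0.55230

f(0.449000) = -0.254532, f(1.050000) = 2.042534 (opposite signs)
step 1: m = 0.749500, f(m) = 0.627898 > 0 → root in [0.449000, 0.749500]
step 2: m = 0.599250, f(m) = 0.133086 > 0 → root in [0.449000, 0.599250]
step 3: m = 0.524125, f(m) = -0.072763 < 0 → root in [0.524125, 0.599250]
step 4: m = 0.561688, f(m) = 0.026992 > 0 → root in [0.524125, 0.561688]
step 5: m = 0.542906, f(m) = -0.023658 < 0 → root in [0.542906, 0.561688]
Midpoint of [0.542906, 0.561688] = 0.552297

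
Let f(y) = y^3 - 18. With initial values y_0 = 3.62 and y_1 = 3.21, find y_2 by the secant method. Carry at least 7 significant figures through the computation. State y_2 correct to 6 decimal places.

Secant update: y_(k+1) = y_k − f(y_k)·(y_k − y_(k-1))/(f(y_k) − f(y_(k-1))).
f(y_0) = 29.437928, f(y_1) = 15.076161
y_2 = 3.210000 - (15.076161)·(3.210000 - 3.620000)/(15.076161 - (29.437928)) = 2.779605; f(y_2) = 3.475806

2.779605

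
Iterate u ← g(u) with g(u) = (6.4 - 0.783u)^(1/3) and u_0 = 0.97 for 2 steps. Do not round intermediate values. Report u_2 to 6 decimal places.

u_1 = g(0.970000) = 1.780078
u_2 = g(1.780078) = 1.710682

1.710682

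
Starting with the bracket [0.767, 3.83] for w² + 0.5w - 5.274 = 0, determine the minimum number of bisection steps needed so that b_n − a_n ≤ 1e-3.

12

Initial width b − a = 3.83 − 0.767 = 3.063000.
After n steps the width is (b−a)/2^n; need (b−a)/2^n ≤ 1e-3.
So n ≥ log₂(3.063000/1e-3) = log₂(3063.0000) ≈ 11.5807.
Hence n = 12.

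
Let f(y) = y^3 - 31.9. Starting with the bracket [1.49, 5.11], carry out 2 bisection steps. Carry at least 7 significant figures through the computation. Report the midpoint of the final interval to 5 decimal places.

2.84750

f(1.490000) = -28.592051, f(5.110000) = 101.532831 (opposite signs)
step 1: m = 3.300000, f(m) = 4.037000 > 0 → root in [1.490000, 3.300000]
step 2: m = 2.395000, f(m) = -18.162220 < 0 → root in [2.395000, 3.300000]
Midpoint of [2.395000, 3.300000] = 2.847500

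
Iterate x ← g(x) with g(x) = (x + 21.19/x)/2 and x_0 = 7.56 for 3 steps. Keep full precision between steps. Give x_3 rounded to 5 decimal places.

x_1 = g(7.560000) = 5.181455
x_2 = g(5.181455) = 4.635520
x_3 = g(4.635520) = 4.603372

4.60337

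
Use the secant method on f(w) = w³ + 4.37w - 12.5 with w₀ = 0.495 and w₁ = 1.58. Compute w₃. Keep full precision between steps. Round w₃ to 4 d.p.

f(w_0) = -10.215563, f(w_1) = -1.651088
w_2 = 1.580000 - (-1.651088)·(1.580000 - 0.495000)/(-1.651088 - (-10.215563)) = 1.789170; f(w_2) = 1.046036
w_3 = 1.789170 - (1.046036)·(1.789170 - 1.580000)/(1.046036 - (-1.651088)) = 1.708047; f(w_3) = -0.052740

1.7080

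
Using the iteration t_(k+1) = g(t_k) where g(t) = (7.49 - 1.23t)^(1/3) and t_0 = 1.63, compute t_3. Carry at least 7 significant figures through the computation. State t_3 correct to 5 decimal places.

1.74818

t_1 = g(1.630000) = 1.763579
t_2 = g(1.763579) = 1.745791
t_3 = g(1.745791) = 1.748181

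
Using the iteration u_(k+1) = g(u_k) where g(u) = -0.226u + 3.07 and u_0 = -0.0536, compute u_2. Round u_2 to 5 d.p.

2.37344

u_1 = g(-0.053600) = 3.082114
u_2 = g(3.082114) = 2.373442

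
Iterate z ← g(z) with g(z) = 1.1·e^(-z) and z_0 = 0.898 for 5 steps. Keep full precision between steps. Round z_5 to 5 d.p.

z_1 = g(0.898000) = 0.448122
z_2 = g(0.448122) = 0.702709
z_3 = g(0.702709) = 0.544766
z_4 = g(0.544766) = 0.637975
z_5 = g(0.637975) = 0.581197

0.58120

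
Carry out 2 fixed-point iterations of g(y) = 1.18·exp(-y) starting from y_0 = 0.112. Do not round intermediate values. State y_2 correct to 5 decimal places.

0.41088

y_1 = g(0.112000) = 1.054972
y_2 = g(1.054972) = 0.410878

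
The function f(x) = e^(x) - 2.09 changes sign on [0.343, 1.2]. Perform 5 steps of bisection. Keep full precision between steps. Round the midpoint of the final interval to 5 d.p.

0.73133

f(0.343000) = -0.680831, f(1.200000) = 1.230117 (opposite signs)
step 1: m = 0.771500, f(m) = 0.073008 > 0 → root in [0.343000, 0.771500]
step 2: m = 0.557250, f(m) = -0.344135 < 0 → root in [0.557250, 0.771500]
step 3: m = 0.664375, f(m) = -0.146724 < 0 → root in [0.664375, 0.771500]
step 4: m = 0.717937, f(m) = -0.039800 < 0 → root in [0.717937, 0.771500]
step 5: m = 0.744719, f(m) = 0.015849 > 0 → root in [0.717937, 0.744719]
Midpoint of [0.717937, 0.744719] = 0.731328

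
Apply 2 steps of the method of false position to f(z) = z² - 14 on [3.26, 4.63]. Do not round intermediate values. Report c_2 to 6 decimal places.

3.735865

False-position update: c = (a·f(b) − b·f(a))/(f(b) − f(a)); replace the endpoint whose sign matches f(c).
f(3.260000) = -3.372400, f(4.630000) = 7.436900
step 1: c = 3.687427, f(c) = -0.402881 < 0 → new bracket [3.687427, 4.630000]
step 2: c = 3.735865, f(c) = -0.043310 < 0 → new bracket [3.735865, 4.630000]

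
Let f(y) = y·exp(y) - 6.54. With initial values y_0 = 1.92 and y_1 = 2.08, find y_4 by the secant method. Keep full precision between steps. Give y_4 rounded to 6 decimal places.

1.488095

f(y_0) = 6.556240, f(y_1) = 10.109295
y_2 = 2.080000 - (10.109295)·(2.080000 - 1.920000)/(10.109295 - (6.556240)) = 1.624762; f(y_2) = 1.709253
y_3 = 1.624762 - (1.709253)·(1.624762 - 2.080000)/(1.709253 - (10.109295)) = 1.532129; f(y_3) = 0.550722
y_4 = 1.532129 - (0.550722)·(1.532129 - 1.624762)/(0.550722 - (1.709253)) = 1.488095; f(y_4) = 0.050252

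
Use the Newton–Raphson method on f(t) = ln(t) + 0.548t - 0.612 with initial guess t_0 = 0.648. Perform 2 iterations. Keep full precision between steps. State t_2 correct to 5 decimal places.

1.04061

f'(t) = 1/t + 0.548
t_0 = 0.648000: f = -0.690761, f' = 2.091210 → t_1 = 0.648000 - (-0.690761)/(2.091210) = 0.978316
t_1 = 0.978316: f = -0.097805, f' = 1.570164 → t_2 = 0.978316 - (-0.097805)/(1.570164) = 1.040606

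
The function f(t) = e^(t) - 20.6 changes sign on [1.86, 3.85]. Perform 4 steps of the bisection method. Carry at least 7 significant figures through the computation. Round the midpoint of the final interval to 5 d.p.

3.04156

f(1.860000) = -14.176263, f(3.850000) = 26.393063 (opposite signs)
step 1: m = 2.855000, f(m) = -3.225563 < 0 → root in [2.855000, 3.850000]
step 2: m = 3.352500, f(m) = 7.974080 > 0 → root in [2.855000, 3.352500]
step 3: m = 3.103750, f(m) = 1.681350 > 0 → root in [2.855000, 3.103750]
step 4: m = 2.979375, f(m) = -0.924484 < 0 → root in [2.979375, 3.103750]
Midpoint of [2.979375, 3.103750] = 3.041562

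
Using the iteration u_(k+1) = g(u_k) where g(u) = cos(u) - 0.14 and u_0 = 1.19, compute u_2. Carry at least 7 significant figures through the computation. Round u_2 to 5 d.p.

u_1 = g(1.190000) = 0.231660
u_2 = g(0.231660) = 0.833287

0.83329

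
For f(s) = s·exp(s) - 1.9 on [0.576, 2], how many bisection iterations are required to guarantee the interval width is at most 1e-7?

Initial width b − a = 2 − 0.576 = 1.424000.
After n steps the width is (b−a)/2^n; need (b−a)/2^n ≤ 1e-7.
So n ≥ log₂(1.424000/1e-7) = log₂(14240000.0000) ≈ 23.7634.
Hence n = 24.

24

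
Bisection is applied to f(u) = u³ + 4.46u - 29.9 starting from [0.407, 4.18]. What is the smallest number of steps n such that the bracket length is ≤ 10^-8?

29

Initial width b − a = 4.18 − 0.407 = 3.773000.
After n steps the width is (b−a)/2^n; need (b−a)/2^n ≤ 10^-8.
So n ≥ log₂(3.773000/10^-8) = log₂(377300000.0000) ≈ 28.4911.
Hence n = 29.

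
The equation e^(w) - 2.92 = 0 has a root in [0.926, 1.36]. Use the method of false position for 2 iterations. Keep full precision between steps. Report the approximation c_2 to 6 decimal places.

f(0.926000) = -0.395609, f(1.360000) = 0.976193
step 1: c = 1.051160, f(c) = -0.059033 < 0 → new bracket [1.051160, 1.360000]
step 2: c = 1.068771, f(c) = -0.008201 < 0 → new bracket [1.068771, 1.360000]

1.068771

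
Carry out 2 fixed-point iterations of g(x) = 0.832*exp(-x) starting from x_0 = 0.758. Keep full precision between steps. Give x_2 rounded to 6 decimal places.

0.563380

x_1 = g(0.758000) = 0.389877
x_2 = g(0.389877) = 0.563380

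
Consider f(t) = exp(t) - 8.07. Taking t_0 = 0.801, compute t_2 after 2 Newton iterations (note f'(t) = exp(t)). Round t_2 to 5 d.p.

2.68654

t_0 = 0.801000: f = -5.842232, f' = 2.227768 → t_1 = 0.801000 - (-5.842232)/(2.227768) = 3.423460
t_1 = 3.423460: f = 22.605383, f' = 30.675383 → t_2 = 3.423460 - (22.605383)/(30.675383) = 2.686538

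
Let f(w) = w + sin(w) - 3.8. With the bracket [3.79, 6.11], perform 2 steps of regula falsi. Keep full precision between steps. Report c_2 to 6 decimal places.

4.598613

f(3.790000) = -0.613918, f(6.110000) = 2.137679
step 1: c = 4.307623, f(c) = -0.411572 < 0 → new bracket [4.307623, 6.110000]
step 2: c = 4.598613, f(c) = -0.194921 < 0 → new bracket [4.598613, 6.110000]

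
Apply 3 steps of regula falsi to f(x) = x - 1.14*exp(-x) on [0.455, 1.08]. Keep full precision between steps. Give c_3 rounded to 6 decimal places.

f(0.455000) = -0.268271, f(1.080000) = 0.692861
step 1: c = 0.629450, f(c) = 0.021961 > 0 → new bracket [0.455000, 0.629450]
step 2: c = 0.616250, f(c) = 0.000689 > 0 → new bracket [0.455000, 0.616250]
step 3: c = 0.615837, f(c) = 0.000022 > 0 → new bracket [0.455000, 0.615837]

0.615837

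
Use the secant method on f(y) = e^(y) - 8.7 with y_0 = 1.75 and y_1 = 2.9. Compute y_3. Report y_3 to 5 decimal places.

f(y_0) = -2.945397, f(y_1) = 9.474145
y_2 = 2.900000 - (9.474145)·(2.900000 - 1.750000)/(9.474145 - (-2.945397)) = 2.022732; f(y_2) = -1.141052
y_3 = 2.022732 - (-1.141052)·(2.022732 - 2.900000)/(-1.141052 - (9.474145)) = 2.117032; f(y_3) = -0.393556

2.11703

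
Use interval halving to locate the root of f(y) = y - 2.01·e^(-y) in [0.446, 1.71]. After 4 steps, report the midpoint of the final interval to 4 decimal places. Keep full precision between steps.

0.8805

f(0.446000) = -0.840769, f(1.710000) = 1.346460 (opposite signs)
step 1: m = 1.078000, f(m) = 0.394046 > 0 → root in [0.446000, 1.078000]
step 2: m = 0.762000, f(m) = -0.176131 < 0 → root in [0.762000, 1.078000]
step 3: m = 0.920000, f(m) = 0.118977 > 0 → root in [0.762000, 0.920000]
step 4: m = 0.841000, f(m) = -0.025871 < 0 → root in [0.841000, 0.920000]
Midpoint of [0.841000, 0.920000] = 0.880500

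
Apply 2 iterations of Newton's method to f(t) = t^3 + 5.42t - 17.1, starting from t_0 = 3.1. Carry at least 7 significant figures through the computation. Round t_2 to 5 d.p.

Newton update: t ← t − f(t)/f'(t).
f'(t) = 3t^2 + 5.42
t_0 = 3.100000: f = 29.493000, f' = 34.250000 → t_1 = 3.100000 - (29.493000)/(34.250000) = 2.238891
t_1 = 2.238891: f = 6.257518, f' = 20.457892 → t_2 = 2.238891 - (6.257518)/(20.457892) = 1.933017

1.93302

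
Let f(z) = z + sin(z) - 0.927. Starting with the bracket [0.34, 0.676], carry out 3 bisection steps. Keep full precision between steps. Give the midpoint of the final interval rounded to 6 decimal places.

f(0.340000) = -0.253513, f(0.676000) = 0.374678 (opposite signs)
step 1: m = 0.508000, f(m) = 0.067431 > 0 → root in [0.340000, 0.508000]
step 2: m = 0.424000, f(m) = -0.091590 < 0 → root in [0.424000, 0.508000]
step 3: m = 0.466000, f(m) = -0.011684 < 0 → root in [0.466000, 0.508000]
Midpoint of [0.466000, 0.508000] = 0.487000

0.487000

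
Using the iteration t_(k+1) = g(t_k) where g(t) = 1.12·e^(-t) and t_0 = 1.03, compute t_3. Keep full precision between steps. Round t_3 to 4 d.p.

t_1 = g(1.030000) = 0.399848
t_2 = g(0.399848) = 0.750873
t_3 = g(0.750873) = 0.528589

0.5286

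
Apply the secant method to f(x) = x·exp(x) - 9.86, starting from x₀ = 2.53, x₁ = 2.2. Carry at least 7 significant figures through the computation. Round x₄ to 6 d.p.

f(x_0) = 21.900371, f(x_1) = 9.995030
x_2 = 2.200000 - (9.995030)·(2.200000 - 2.530000)/(9.995030 - (21.900371)) = 1.922951; f(x_2) = 3.295137
x_3 = 1.922951 - (3.295137)·(1.922951 - 2.200000)/(3.295137 - (9.995030)) = 1.786693; f(x_3) = 0.805987
x_4 = 1.786693 - (0.805987)·(1.786693 - 1.922951)/(0.805987 - (3.295137)) = 1.742573; f(x_4) = 0.093614

1.742573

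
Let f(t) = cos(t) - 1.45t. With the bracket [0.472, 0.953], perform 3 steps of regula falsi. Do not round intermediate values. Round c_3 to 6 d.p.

0.577695

f(0.472000) = 0.206261, f(0.953000) = -0.802610
step 1: c = 0.570339, f(c) = 0.014726 > 0 → new bracket [0.570339, 0.953000]
step 2: c = 0.577234, f(c) = 0.000987 > 0 → new bracket [0.577234, 0.953000]
step 3: c = 0.577695, f(c) = 0.000066 > 0 → new bracket [0.577695, 0.953000]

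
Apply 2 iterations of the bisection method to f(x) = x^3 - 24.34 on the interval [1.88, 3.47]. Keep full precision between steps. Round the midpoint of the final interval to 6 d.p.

f(1.880000) = -17.695328, f(3.470000) = 17.441923 (opposite signs)
step 1: m = 2.675000, f(m) = -5.198703 < 0 → root in [2.675000, 3.470000]
step 2: m = 3.072500, f(m) = 4.665187 > 0 → root in [2.675000, 3.072500]
Midpoint of [2.675000, 3.072500] = 2.873750

2.873750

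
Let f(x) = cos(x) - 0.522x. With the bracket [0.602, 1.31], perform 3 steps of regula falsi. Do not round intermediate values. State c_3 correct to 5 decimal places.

f(0.602000) = 0.509961, f(1.310000) = -0.425970
step 1: c = 0.987768, f(c) = 0.034940 > 0 → new bracket [0.987768, 1.310000]
step 2: c = 1.012195, f(c) = 0.001635 > 0 → new bracket [1.012195, 1.310000]
step 3: c = 1.013334, f(c) = 0.000075 > 0 → new bracket [1.013334, 1.310000]

1.01333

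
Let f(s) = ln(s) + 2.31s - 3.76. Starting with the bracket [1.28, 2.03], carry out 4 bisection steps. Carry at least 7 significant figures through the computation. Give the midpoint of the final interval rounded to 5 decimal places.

1.44406

f(1.280000) = -0.556340, f(2.030000) = 1.637336 (opposite signs)
step 1: m = 1.655000, f(m) = 0.566851 > 0 → root in [1.280000, 1.655000]
step 2: m = 1.467500, f(m) = 0.013485 > 0 → root in [1.280000, 1.467500]
step 3: m = 1.373750, f(m) = -0.269093 < 0 → root in [1.373750, 1.467500]
step 4: m = 1.420625, f(m) = -0.127259 < 0 → root in [1.420625, 1.467500]
Midpoint of [1.420625, 1.467500] = 1.444062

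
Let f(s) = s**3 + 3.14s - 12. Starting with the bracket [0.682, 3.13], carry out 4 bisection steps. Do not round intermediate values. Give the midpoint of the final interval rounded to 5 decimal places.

f(0.682000) = -9.541305, f(3.130000) = 28.492497 (opposite signs)
step 1: m = 1.906000, f(m) = 0.909025 > 0 → root in [0.682000, 1.906000]
step 2: m = 1.294000, f(m) = -5.770120 < 0 → root in [1.294000, 1.906000]
step 3: m = 1.600000, f(m) = -2.880000 < 0 → root in [1.600000, 1.906000]
step 4: m = 1.753000, f(m) = -1.108595 < 0 → root in [1.753000, 1.906000]
Midpoint of [1.753000, 1.906000] = 1.829500

1.82950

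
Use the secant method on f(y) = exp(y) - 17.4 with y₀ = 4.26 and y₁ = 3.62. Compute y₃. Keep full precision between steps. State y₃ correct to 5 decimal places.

2.97779

f(y_0) = 53.409983, f(y_1) = 19.937568
y_2 = 3.620000 - (19.937568)·(3.620000 - 4.260000)/(19.937568 - (53.409983)) = 3.238789; f(y_2) = 8.102826
y_3 = 3.238789 - (8.102826)·(3.238789 - 3.620000)/(8.102826 - (19.937568)) = 2.977788; f(y_3) = 2.244313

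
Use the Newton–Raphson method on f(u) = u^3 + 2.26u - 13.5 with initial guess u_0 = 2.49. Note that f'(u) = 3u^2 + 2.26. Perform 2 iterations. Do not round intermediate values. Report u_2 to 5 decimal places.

u_0 = 2.490000: f = 7.565649, f' = 20.860300 → u_1 = 2.490000 - (7.565649)/(20.860300) = 2.127318
u_1 = 2.127318: f = 0.934883, f' = 15.836449 → u_2 = 2.127318 - (0.934883)/(15.836449) = 2.068285

2.06828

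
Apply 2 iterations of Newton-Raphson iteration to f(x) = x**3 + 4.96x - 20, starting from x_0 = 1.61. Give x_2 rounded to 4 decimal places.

f'(x) = 3x**2 + 4.96
x_0 = 1.610000: f = -7.841119, f' = 12.736300 → x_1 = 1.610000 - (-7.841119)/(12.736300) = 2.225651
x_1 = 2.225651: f = 2.064046, f' = 19.820570 → x_2 = 2.225651 - (2.064046)/(19.820570) = 2.121515

2.1215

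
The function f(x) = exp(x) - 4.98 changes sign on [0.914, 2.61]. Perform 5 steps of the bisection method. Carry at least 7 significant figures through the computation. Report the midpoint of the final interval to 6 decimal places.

1.629500

f(0.914000) = -2.485720, f(2.610000) = 8.619051 (opposite signs)
step 1: m = 1.762000, f(m) = 0.844074 > 0 → root in [0.914000, 1.762000]
step 2: m = 1.338000, f(m) = -1.168587 < 0 → root in [1.338000, 1.762000]
step 3: m = 1.550000, f(m) = -0.268530 < 0 → root in [1.550000, 1.762000]
step 4: m = 1.656000, f(m) = 0.258316 > 0 → root in [1.550000, 1.656000]
step 5: m = 1.603000, f(m) = -0.012086 < 0 → root in [1.603000, 1.656000]
Midpoint of [1.603000, 1.656000] = 1.629500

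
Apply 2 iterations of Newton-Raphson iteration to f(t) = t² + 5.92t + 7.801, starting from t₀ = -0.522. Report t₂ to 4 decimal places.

f'(t) = 2t + 5.92
t_0 = -0.522000: f = 4.983244, f' = 4.876000 → t_1 = -0.522000 - (4.983244)/(4.876000) = -1.543994
t_1 = -1.543994: f = 1.044472, f' = 2.832011 → t_2 = -1.543994 - (1.044472)/(2.832011) = -1.912804

-1.9128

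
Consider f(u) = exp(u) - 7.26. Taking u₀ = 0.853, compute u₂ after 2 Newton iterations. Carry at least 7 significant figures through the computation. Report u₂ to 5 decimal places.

f'(u) = exp(u)
u_0 = 0.853000: f = -4.913324, f' = 2.346676 → u_1 = 0.853000 - (-4.913324)/(2.346676) = 2.946737
u_1 = 2.946737: f = 11.783718, f' = 19.043718 → u_2 = 2.946737 - (11.783718)/(19.043718) = 2.327965

2.32797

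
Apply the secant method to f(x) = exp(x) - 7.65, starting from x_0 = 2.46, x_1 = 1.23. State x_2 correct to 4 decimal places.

Secant update: x_(k+1) = x_k − f(x_k)·(x_k − x_(k-1))/(f(x_k) − f(x_(k-1))).
f(x_0) = 4.054812, f(x_1) = -4.228770
x_2 = 1.230000 - (-4.228770)·(1.230000 - 2.460000)/(-4.228770 - (4.054812)) = 1.857915; f(x_2) = -1.239641

1.8579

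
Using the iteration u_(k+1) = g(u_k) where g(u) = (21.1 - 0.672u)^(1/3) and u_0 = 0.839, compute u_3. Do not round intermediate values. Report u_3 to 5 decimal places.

2.68231

u_1 = g(0.839000) = 2.738461
u_2 = g(2.738461) = 2.680507
u_3 = g(2.680507) = 2.682312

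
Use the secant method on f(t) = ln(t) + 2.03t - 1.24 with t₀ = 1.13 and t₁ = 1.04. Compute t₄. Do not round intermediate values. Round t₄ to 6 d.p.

0.751548

Secant update: t_(k+1) = t_k − f(t_k)·(t_k − t_(k-1))/(f(t_k) − f(t_(k-1))).
f(t_0) = 1.176118, f(t_1) = 0.910421
t_2 = 1.040000 - (0.910421)·(1.040000 - 1.130000)/(0.910421 - (1.176118)) = 0.731612; f(t_2) = -0.067334
t_3 = 0.731612 - (-0.067334)·(0.731612 - 1.040000)/(-0.067334 - (0.910421)) = 0.752849; f(t_3) = 0.004393
t_4 = 0.752849 - (0.004393)·(0.752849 - 0.731612)/(0.004393 - (-0.067334)) = 0.751548; f(t_4) = 0.000023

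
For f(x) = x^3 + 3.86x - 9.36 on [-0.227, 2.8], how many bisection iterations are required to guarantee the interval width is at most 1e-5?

Initial width b − a = 2.8 − -0.227 = 3.027000.
After n steps the width is (b−a)/2^n; need (b−a)/2^n ≤ 1e-5.
So n ≥ log₂(3.027000/1e-5) = log₂(302700.0000) ≈ 18.2075.
Hence n = 19.

19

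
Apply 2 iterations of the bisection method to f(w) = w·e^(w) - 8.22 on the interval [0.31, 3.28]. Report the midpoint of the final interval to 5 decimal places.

f(0.310000) = -7.797338, f(3.280000) = 78.948534 (opposite signs)
step 1: m = 1.795000, f(m) = 2.584957 > 0 → root in [0.310000, 1.795000]
step 2: m = 1.052500, f(m) = -5.204794 < 0 → root in [1.052500, 1.795000]
Midpoint of [1.052500, 1.795000] = 1.423750

1.42375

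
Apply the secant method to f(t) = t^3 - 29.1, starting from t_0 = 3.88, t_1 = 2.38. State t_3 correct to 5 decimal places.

3.12417

Secant update: t_(k+1) = t_k − f(t_k)·(t_k − t_(k-1))/(f(t_k) − f(t_(k-1))).
f(t_0) = 29.311072, f(t_1) = -15.618728
t_2 = 2.380000 - (-15.618728)·(2.380000 - 3.880000)/(-15.618728 - (29.311072)) = 2.901438; f(t_2) = -4.674709
t_3 = 2.901438 - (-4.674709)·(2.901438 - 2.380000)/(-4.674709 - (-15.618728)) = 3.124168; f(t_3) = 1.393222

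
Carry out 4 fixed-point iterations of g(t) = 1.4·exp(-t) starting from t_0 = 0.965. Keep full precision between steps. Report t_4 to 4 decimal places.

t_1 = g(0.965000) = 0.533376
t_2 = g(0.533376) = 0.821269
t_3 = g(0.821269) = 0.615822
t_4 = g(0.615822) = 0.756275

0.7563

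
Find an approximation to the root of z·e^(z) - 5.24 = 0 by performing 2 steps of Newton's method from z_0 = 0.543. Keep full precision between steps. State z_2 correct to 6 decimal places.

Newton update: z ← z − f(z)/f'(z).
f'(z) = (z + 1)·e^(z)
z_0 = 0.543000: f = -4.305409, f' = 2.655754 → z_1 = 0.543000 - (-4.305409)/(2.655754) = 2.164163
z_1 = 2.164163: f = 13.604027, f' = 27.551333 → z_2 = 2.164163 - (13.604027)/(27.551333) = 1.670392

1.670392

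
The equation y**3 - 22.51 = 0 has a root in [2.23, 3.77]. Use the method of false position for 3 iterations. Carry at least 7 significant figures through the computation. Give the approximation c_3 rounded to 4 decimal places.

2.8097

False-position update: c = (a·f(b) − b·f(a))/(f(b) − f(a)); replace the endpoint whose sign matches f(c).
f(2.230000) = -11.420433, f(3.770000) = 31.072633
step 1: c = 2.643890, f(c) = -4.028795 < 0 → new bracket [2.643890, 3.770000]
step 2: c = 2.773140, f(c) = -1.183696 < 0 → new bracket [2.773140, 3.770000]
step 3: c = 2.809722, f(c) = -0.328550 < 0 → new bracket [2.809722, 3.770000]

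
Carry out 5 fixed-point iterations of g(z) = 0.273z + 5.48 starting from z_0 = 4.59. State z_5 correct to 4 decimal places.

7.5334

z_1 = g(4.590000) = 6.733070
z_2 = g(6.733070) = 7.318128
z_3 = g(7.318128) = 7.477849
z_4 = g(7.477849) = 7.521453
z_5 = g(7.521453) = 7.533357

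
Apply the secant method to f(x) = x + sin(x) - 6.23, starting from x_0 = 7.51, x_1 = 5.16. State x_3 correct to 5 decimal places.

6.25566

f(x_0) = 2.221419, f(x_1) = -1.971484
x_2 = 5.160000 - (-1.971484)·(5.160000 - 7.510000)/(-1.971484 - (2.221419)) = 6.264959; f(x_2) = 0.016734
x_3 = 6.264959 - (0.016734)·(6.264959 - 5.160000)/(0.016734 - (-1.971484)) = 6.255659; f(x_3) = -0.001863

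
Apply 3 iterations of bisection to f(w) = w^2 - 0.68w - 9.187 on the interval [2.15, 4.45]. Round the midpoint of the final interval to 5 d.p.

f(2.150000) = -6.026500, f(4.450000) = 7.589500 (opposite signs)
step 1: m = 3.300000, f(m) = -0.541000 < 0 → root in [3.300000, 4.450000]
step 2: m = 3.875000, f(m) = 3.193625 > 0 → root in [3.300000, 3.875000]
step 3: m = 3.587500, f(m) = 1.243656 > 0 → root in [3.300000, 3.587500]
Midpoint of [3.300000, 3.587500] = 3.443750

3.44375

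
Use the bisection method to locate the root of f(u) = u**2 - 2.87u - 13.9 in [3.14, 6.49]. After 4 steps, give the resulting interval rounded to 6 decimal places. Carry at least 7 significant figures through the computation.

[5.233750, 5.443125]

f(3.140000) = -13.052200, f(6.490000) = 9.593800 (opposite signs)
step 1: m = 4.815000, f(m) = -4.534825 < 0 → root in [4.815000, 6.490000]
step 2: m = 5.652500, f(m) = 1.828081 > 0 → root in [4.815000, 5.652500]
step 3: m = 5.233750, f(m) = -1.528723 < 0 → root in [5.233750, 5.652500]
step 4: m = 5.443125, f(m) = 0.105841 > 0 → root in [5.233750, 5.443125]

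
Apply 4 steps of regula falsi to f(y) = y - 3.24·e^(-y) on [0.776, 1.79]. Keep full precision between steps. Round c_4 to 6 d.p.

f(0.776000) = -0.715188, f(1.790000) = 1.249049
step 1: c = 1.145202, f(c) = 0.114365 > 0 → new bracket [0.776000, 1.145202]
step 2: c = 1.094303, f(c) = 0.009638 > 0 → new bracket [0.776000, 1.094303]
step 3: c = 1.090070, f(c) = 0.000805 > 0 → new bracket [0.776000, 1.090070]
step 4: c = 1.089717, f(c) = 0.000067 > 0 → new bracket [0.776000, 1.089717]

1.089717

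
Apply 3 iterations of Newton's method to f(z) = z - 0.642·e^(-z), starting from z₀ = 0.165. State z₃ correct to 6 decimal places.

0.421283

Newton update: z ← z − f(z)/f'(z).
f'(z) = 1 + 0.642·e^(-z)
z_0 = 0.165000: f = -0.379348, f' = 1.544348 → z_1 = 0.165000 - (-0.379348)/(1.544348) = 0.410636
z_1 = 0.410636: f = -0.015156, f' = 1.425792 → z_2 = 0.410636 - (-0.015156)/(1.425792) = 0.421266
z_2 = 0.421266: f = -0.000024, f' = 1.421290 → z_3 = 0.421266 - (-0.000024)/(1.421290) = 0.421283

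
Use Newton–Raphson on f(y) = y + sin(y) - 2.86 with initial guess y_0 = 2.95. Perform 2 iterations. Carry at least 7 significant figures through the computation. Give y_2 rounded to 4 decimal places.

f'(y) = 1 + cos(y)
y_0 = 2.950000: f = 0.280423, f' = 0.018298 → y_1 = 2.950000 - (0.280423)/(0.018298) = -12.375487
y_1 = -12.375487: f = -15.045760, f' = 1.981837 → y_2 = -12.375487 - (-15.045760)/(1.981837) = -4.783661

-4.7837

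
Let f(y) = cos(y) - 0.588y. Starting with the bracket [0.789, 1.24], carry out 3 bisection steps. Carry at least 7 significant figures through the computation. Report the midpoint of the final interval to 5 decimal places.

0.98631

f(0.789000) = 0.240623, f(1.240000) = -0.404324 (opposite signs)
step 1: m = 1.014500, f(m) = -0.068481 < 0 → root in [0.789000, 1.014500]
step 2: m = 0.901750, f(m) = 0.090009 > 0 → root in [0.901750, 1.014500]
step 3: m = 0.958125, f(m) = 0.011677 > 0 → root in [0.958125, 1.014500]
Midpoint of [0.958125, 1.014500] = 0.986312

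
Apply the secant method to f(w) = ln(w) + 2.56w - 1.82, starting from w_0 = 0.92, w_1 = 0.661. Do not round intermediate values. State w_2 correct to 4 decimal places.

f(w_0) = 0.451818, f(w_1) = -0.541841
w_2 = 0.661000 - (-0.541841)·(0.661000 - 0.920000)/(-0.541841 - (0.451818)) = 0.802232; f(w_2) = 0.013358

0.8022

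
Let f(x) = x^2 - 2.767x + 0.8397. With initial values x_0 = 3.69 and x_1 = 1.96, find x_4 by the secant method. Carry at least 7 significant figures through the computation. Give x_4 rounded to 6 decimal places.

2.413103

f(x_0) = 4.245570, f(x_1) = -0.742020
x_2 = 1.960000 - (-0.742020)·(1.960000 - 3.690000)/(-0.742020 - (4.245570)) = 2.217378; f(x_2) = -0.379020
x_3 = 2.217378 - (-0.379020)·(2.217378 - 1.960000)/(-0.379020 - (-0.742020)) = 2.486114; f(x_3) = 0.141386
x_4 = 2.486114 - (0.141386)·(2.486114 - 2.217378)/(0.141386 - (-0.379020)) = 2.413103; f(x_4) = -0.014290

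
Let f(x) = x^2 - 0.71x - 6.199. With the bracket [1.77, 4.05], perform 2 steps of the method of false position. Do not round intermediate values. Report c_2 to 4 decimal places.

2.8196

f(1.770000) = -4.322800, f(4.050000) = 7.328000
step 1: c = 2.615949, f(c) = -1.213134 < 0 → new bracket [2.615949, 4.050000]
step 2: c = 2.819634, f(c) = -0.250606 < 0 → new bracket [2.819634, 4.050000]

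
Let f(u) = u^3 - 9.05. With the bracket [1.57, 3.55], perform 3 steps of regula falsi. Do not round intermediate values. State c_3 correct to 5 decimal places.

2.02279

f(1.570000) = -5.180107, f(3.550000) = 35.688875
step 1: c = 1.820963, f(c) = -3.011855 < 0 → new bracket [1.820963, 3.550000]
step 2: c = 1.955524, f(c) = -1.571929 < 0 → new bracket [1.955524, 3.550000]
step 3: c = 2.022791, f(c) = -0.773384 < 0 → new bracket [2.022791, 3.550000]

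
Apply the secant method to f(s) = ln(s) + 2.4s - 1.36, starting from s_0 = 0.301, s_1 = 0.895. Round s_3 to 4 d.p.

0.7085

f(s_0) = -1.838245, f(s_1) = 0.677068
s_2 = 0.895000 - (0.677068)·(0.895000 - 0.301000)/(0.677068 - (-1.838245)) = 0.735108; f(s_2) = 0.096521
s_3 = 0.735108 - (0.096521)·(0.735108 - 0.895000)/(0.096521 - (0.677068)) = 0.708524; f(s_3) = -0.004112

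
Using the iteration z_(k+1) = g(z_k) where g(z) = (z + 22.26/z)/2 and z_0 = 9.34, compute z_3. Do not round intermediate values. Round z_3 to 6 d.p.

4.719339

z_1 = g(9.340000) = 5.861649
z_2 = g(5.861649) = 4.829608
z_3 = g(4.829608) = 4.719339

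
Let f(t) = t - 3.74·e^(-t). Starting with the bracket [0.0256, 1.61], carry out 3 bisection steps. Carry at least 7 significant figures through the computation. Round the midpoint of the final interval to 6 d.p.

f(0.025600) = -3.619871, f(1.610000) = 0.862420 (opposite signs)
step 1: m = 0.817800, f(m) = -0.833042 < 0 → root in [0.817800, 1.610000]
step 2: m = 1.213900, f(m) = 0.102983 > 0 → root in [0.817800, 1.213900]
step 3: m = 1.015850, f(m) = -0.338383 < 0 → root in [1.015850, 1.213900]
Midpoint of [1.015850, 1.213900] = 1.114875

1.114875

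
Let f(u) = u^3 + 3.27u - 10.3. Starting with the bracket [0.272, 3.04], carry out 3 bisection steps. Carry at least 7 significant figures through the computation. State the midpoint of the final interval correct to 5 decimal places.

f(0.272000) = -9.390436, f(3.040000) = 27.735264 (opposite signs)
step 1: m = 1.656000, f(m) = -0.343572 < 0 → root in [1.656000, 3.040000]
step 2: m = 2.348000, f(m) = 10.322728 > 0 → root in [1.656000, 2.348000]
step 3: m = 2.002000, f(m) = 4.270564 > 0 → root in [1.656000, 2.002000]
Midpoint of [1.656000, 2.002000] = 1.829000

1.82900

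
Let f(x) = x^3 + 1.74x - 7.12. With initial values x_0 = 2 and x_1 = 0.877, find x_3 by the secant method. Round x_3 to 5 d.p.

f(x_0) = 4.360000, f(x_1) = -4.919494
x_2 = 0.877000 - (-4.919494)·(0.877000 - 2.000000)/(-4.919494 - (4.360000)) = 1.472355; f(x_2) = -1.366289
x_3 = 1.472355 - (-1.366289)·(1.472355 - 0.877000)/(-1.366289 - (-4.919494)) = 1.701283; f(x_3) = 0.764360

1.70128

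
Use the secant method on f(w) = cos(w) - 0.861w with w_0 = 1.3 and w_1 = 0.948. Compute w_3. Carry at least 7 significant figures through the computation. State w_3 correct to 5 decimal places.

f(w_0) = -0.851801, f(w_1) = -0.232919
w_2 = 0.948000 - (-0.232919)·(0.948000 - 1.300000)/(-0.232919 - (-0.851801)) = 0.815523; f(w_2) = -0.016678
w_3 = 0.815523 - (-0.016678)·(0.815523 - 0.948000)/(-0.016678 - (-0.232919)) = 0.805306; f(w_3) = -0.000477

0.80531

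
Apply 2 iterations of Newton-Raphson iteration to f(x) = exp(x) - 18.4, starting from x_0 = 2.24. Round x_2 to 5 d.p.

Newton update: x ← x − f(x)/f'(x).
f'(x) = exp(x)
x_0 = 2.240000: f = -9.006669, f' = 9.393331 → x_1 = 2.240000 - (-9.006669)/(9.393331) = 3.198836
x_1 = 3.198836: f = 6.104003, f' = 24.504003 → x_2 = 3.198836 - (6.104003)/(24.504003) = 2.949734

2.94973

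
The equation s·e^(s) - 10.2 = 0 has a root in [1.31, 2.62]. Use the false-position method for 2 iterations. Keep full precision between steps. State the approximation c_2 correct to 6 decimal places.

1.650566

f(1.310000) = -5.344912, f(2.620000) = 25.787596
step 1: c = 1.534904, f(c) = -3.076691 < 0 → new bracket [1.534904, 2.620000]
step 2: c = 1.650566, f(c) = -1.600665 < 0 → new bracket [1.650566, 2.620000]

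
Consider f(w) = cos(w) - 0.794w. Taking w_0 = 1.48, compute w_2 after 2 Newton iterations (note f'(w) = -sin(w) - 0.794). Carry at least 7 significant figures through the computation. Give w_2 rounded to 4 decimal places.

Newton update: w ← w − f(w)/f'(w).
w_0 = 1.480000: f = -1.084448, f' = -1.789881 → w_1 = 1.480000 - (-1.084448)/(-1.789881) = 0.874123
w_1 = 0.874123: f = -0.052383, f' = -1.560981 → w_2 = 0.874123 - (-0.052383)/(-1.560981) = 0.840565

0.8406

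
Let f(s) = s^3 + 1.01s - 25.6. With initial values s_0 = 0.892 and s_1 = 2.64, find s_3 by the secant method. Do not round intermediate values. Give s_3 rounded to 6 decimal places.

2.819126

f(s_0) = -23.989348, f(s_1) = -4.533856
s_2 = 2.640000 - (-4.533856)·(2.640000 - 0.892000)/(-4.533856 - (-23.989348)) = 3.047349; f(s_2) = 5.776537
s_3 = 3.047349 - (5.776537)·(3.047349 - 2.640000)/(5.776537 - (-4.533856)) = 2.819126; f(s_3) = -0.347751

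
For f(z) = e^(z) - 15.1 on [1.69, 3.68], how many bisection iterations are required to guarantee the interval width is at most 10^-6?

21

Initial width b − a = 3.68 − 1.69 = 1.990000.
After n steps the width is (b−a)/2^n; need (b−a)/2^n ≤ 10^-6.
So n ≥ log₂(1.990000/10^-6) = log₂(1990000.0000) ≈ 20.9243.
Hence n = 21.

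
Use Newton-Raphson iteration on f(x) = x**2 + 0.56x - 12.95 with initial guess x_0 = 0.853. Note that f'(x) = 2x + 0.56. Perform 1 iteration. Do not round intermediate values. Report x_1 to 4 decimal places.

x_0 = 0.853000: f = -11.744711, f' = 2.266000 → x_1 = 0.853000 - (-11.744711)/(2.266000) = 6.036015

6.0360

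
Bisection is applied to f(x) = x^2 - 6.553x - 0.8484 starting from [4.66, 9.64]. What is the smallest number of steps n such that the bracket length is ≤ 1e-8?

Initial width b − a = 9.64 − 4.66 = 4.980000.
After n steps the width is (b−a)/2^n; need (b−a)/2^n ≤ 1e-8.
So n ≥ log₂(4.980000/1e-8) = log₂(498000000.0000) ≈ 28.8916.
Hence n = 29.

29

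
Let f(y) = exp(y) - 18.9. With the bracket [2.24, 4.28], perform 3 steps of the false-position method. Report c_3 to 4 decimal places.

f(2.240000) = -9.506669, f(4.280000) = 53.340440
step 1: c = 2.548584, f(c) = -6.111020 < 0 → new bracket [2.548584, 4.280000]
step 2: c = 2.726556, f(c) = -3.619825 < 0 → new bracket [2.726556, 4.280000]
step 3: c = 2.825278, f(c) = -2.034374 < 0 → new bracket [2.825278, 4.280000]

2.8253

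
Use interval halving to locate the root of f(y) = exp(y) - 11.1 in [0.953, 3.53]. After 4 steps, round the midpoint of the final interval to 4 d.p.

f(0.953000) = -8.506522, f(3.530000) = 23.023968 (opposite signs)
step 1: m = 2.241500, f(m) = -1.692568 < 0 → root in [2.241500, 3.530000]
step 2: m = 2.885750, f(m) = 6.817000 > 0 → root in [2.241500, 2.885750]
step 3: m = 2.563625, f(m) = 1.882795 > 0 → root in [2.241500, 2.563625]
step 4: m = 2.402563, f(m) = -0.048541 < 0 → root in [2.402563, 2.563625]
Midpoint of [2.402563, 2.563625] = 2.483094

2.4831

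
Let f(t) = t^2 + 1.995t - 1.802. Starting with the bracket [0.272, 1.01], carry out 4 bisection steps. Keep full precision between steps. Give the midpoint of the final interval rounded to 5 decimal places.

0.66406

f(0.272000) = -1.185376, f(1.010000) = 1.233050 (opposite signs)
step 1: m = 0.641000, f(m) = -0.112324 < 0 → root in [0.641000, 1.010000]
step 2: m = 0.825500, f(m) = 0.526323 > 0 → root in [0.641000, 0.825500]
step 3: m = 0.733250, f(m) = 0.198489 > 0 → root in [0.641000, 0.733250]
step 4: m = 0.687125, f(m) = 0.040955 > 0 → root in [0.641000, 0.687125]
Midpoint of [0.641000, 0.687125] = 0.664062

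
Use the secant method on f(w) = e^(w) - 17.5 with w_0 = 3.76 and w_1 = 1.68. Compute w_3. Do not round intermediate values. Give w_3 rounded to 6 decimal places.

Secant update: w_(k+1) = w_k − f(w_k)·(w_k − w_(k-1))/(f(w_k) − f(w_(k-1))).
f(w_0) = 25.448426, f(w_1) = -12.134444
w_2 = 1.680000 - (-12.134444)·(1.680000 - 3.760000)/(-12.134444 - (25.448426)) = 2.351573; f(w_2) = -6.997923
w_3 = 2.351573 - (-6.997923)·(2.351573 - 1.680000)/(-6.997923 - (-12.134444)) = 3.266515; f(w_3) = 8.719793

3.266515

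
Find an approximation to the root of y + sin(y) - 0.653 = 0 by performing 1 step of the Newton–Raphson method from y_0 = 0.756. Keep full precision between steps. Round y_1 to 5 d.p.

0.29928

Newton update: y ← y − f(y)/f'(y).
f'(y) = 1 + cos(y)
y_0 = 0.756000: f = 0.789017, f' = 1.727586 → y_1 = 0.756000 - (0.789017)/(1.727586) = 0.299284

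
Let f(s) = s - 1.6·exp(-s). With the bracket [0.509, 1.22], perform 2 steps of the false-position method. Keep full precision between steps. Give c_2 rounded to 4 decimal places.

0.7546

f(0.509000) = -0.452754, f(1.220000) = 0.747632
step 1: c = 0.777171, f(c) = 0.041643 > 0 → new bracket [0.509000, 0.777171]
step 2: c = 0.754583, f(c) = 0.002252 > 0 → new bracket [0.509000, 0.754583]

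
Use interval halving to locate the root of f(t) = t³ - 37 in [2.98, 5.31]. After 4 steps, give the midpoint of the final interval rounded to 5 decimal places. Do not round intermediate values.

f(2.980000) = -10.536408, f(5.310000) = 112.721291 (opposite signs)
step 1: m = 4.145000, f(m) = 34.215349 > 0 → root in [2.980000, 4.145000]
step 2: m = 3.562500, f(m) = 8.213135 > 0 → root in [2.980000, 3.562500]
step 3: m = 3.271250, f(m) = -1.994103 < 0 → root in [3.271250, 3.562500]
step 4: m = 3.416875, f(m) = 2.892134 > 0 → root in [3.271250, 3.416875]
Midpoint of [3.271250, 3.416875] = 3.344063

3.34406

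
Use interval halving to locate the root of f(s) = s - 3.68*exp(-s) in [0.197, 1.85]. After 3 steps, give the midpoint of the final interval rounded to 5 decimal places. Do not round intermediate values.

f(0.197000) = -2.824982, f(1.850000) = 1.271367 (opposite signs)
step 1: m = 1.023500, f(m) = -0.298853 < 0 → root in [1.023500, 1.850000]
step 2: m = 1.436750, f(m) = 0.562018 > 0 → root in [1.023500, 1.436750]
step 3: m = 1.230125, f(m) = 0.154623 > 0 → root in [1.023500, 1.230125]
Midpoint of [1.023500, 1.230125] = 1.126813

1.12681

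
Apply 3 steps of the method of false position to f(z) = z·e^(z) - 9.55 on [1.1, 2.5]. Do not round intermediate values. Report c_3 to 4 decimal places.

False-position update: c = (a·f(b) − b·f(a))/(f(b) − f(a)); replace the endpoint whose sign matches f(c).
f(1.100000) = -6.245417, f(2.500000) = 20.906235
step 1: c = 1.422028, f(c) = -3.654959 < 0 → new bracket [1.422028, 2.500000]
step 2: c = 1.582441, f(c) = -1.848541 < 0 → new bracket [1.582441, 2.500000]
step 3: c = 1.656981, f(c) = -0.861687 < 0 → new bracket [1.656981, 2.500000]

1.6570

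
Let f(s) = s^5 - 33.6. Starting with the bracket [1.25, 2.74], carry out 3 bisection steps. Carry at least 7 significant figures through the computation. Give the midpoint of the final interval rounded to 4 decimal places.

2.0881

f(1.250000) = -30.548242, f(2.740000) = 120.837518 (opposite signs)
step 1: m = 1.995000, f(m) = -1.998005 < 0 → root in [1.995000, 2.740000]
step 2: m = 2.367500, f(m) = 40.778932 > 0 → root in [1.995000, 2.367500]
step 3: m = 2.181250, f(m) = 15.777287 > 0 → root in [1.995000, 2.181250]
Midpoint of [1.995000, 2.181250] = 2.088125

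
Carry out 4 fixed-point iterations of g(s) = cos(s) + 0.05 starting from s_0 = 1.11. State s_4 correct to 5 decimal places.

s_1 = g(1.110000) = 0.494662
s_2 = g(0.494662) = 0.930129
s_3 = g(0.930129) = 0.647730
s_4 = g(0.647730) = 0.847455

0.84746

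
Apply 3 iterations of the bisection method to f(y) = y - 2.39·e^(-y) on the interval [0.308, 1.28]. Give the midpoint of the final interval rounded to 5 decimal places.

f(0.308000) = -1.448448, f(1.280000) = 0.615491 (opposite signs)
step 1: m = 0.794000, f(m) = -0.286359 < 0 → root in [0.794000, 1.280000]
step 2: m = 1.037000, f(m) = 0.189705 > 0 → root in [0.794000, 1.037000]
step 3: m = 0.915500, f(m) = -0.041256 < 0 → root in [0.915500, 1.037000]
Midpoint of [0.915500, 1.037000] = 0.976250

0.97625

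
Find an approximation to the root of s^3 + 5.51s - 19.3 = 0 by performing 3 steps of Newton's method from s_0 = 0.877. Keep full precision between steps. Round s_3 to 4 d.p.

Newton update: s ← s − f(s)/f'(s).
f'(s) = 3s^2 + 5.51
s_0 = 0.877000: f = -13.793204, f' = 7.817387 → s_1 = 0.877000 - (-13.793204)/(7.817387) = 2.641426
s_1 = 2.641426: f = 13.683843, f' = 26.441400 → s_2 = 2.641426 - (13.683843)/(26.441400) = 2.123911
s_2 = 2.123911: f = 1.983699, f' = 19.042988 → s_3 = 2.123911 - (1.983699)/(19.042988) = 2.019741

2.0197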